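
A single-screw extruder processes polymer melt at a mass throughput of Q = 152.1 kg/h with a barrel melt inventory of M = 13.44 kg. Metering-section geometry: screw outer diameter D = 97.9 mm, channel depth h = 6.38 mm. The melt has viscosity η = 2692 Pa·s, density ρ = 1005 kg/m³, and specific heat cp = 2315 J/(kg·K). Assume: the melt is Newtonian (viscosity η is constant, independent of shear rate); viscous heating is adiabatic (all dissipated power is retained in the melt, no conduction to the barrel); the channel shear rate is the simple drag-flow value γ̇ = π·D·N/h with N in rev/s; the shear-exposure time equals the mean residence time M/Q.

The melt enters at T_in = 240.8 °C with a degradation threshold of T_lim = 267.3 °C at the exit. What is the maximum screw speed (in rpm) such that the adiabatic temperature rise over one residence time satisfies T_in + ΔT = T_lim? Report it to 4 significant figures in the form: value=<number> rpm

value=10.56 rpm

Throughput in SI: Q_s = 152.1 kg/h ÷ 3600 s/h = 0.04225 kg/s
Mean residence time: t_res = M/Q_s = 13.44 kg / 0.04225 kg/s = 318.107 s
Convert to metres: D = 0.0979 m, h = 0.00638 m
ΔT_a = T_lim − T_in = 267.3 °C − 240.8 °C = 26.5 K
γ̇_max² = ΔT_a·ρ·cp/(η·t_res) = 26.5·1005·2315/(2692·318.107) = 71.9972 s⁻²
Take the square root: γ̇_max = √(71.9972) = 8.48511 s⁻¹
N_max = γ̇_max h / (πD) = 8.48511·0.00638/(π·0.0979) = 0.176013 rev/s → ×60 = 10.5608 rpm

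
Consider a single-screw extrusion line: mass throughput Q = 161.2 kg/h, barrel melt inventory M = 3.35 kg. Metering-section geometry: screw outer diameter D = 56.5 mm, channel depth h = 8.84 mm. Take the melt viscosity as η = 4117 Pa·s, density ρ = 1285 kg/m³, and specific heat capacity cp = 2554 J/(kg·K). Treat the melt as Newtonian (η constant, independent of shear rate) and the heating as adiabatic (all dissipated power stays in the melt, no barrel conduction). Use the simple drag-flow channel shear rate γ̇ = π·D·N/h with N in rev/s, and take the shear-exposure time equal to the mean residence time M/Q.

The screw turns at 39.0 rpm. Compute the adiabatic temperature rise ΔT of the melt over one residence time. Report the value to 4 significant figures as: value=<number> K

value=15.99 K

Q_s = Q / 3600 = 161.2 / 3600 = 0.0447778 kg/s
Mean residence time: t_res = M/Q_s = 3.35 kg / 0.0447778 kg/s = 74.8139 s
Geometry in metres: D = 56.5 mm → 0.0565 m, h = 8.84 mm → 0.00884 m; screw speed N = 39.0 rpm = 0.65 rev/s
Shear rate: γ̇ = πDN/h = π·0.0565·0.65/0.00884 = 13.0515 s⁻¹
ΔT = η·γ̇²·t_res / (ρ·cp) = 4117 · (13.0515)² · 74.8139 / (1285 · 2554) = 15.9867 K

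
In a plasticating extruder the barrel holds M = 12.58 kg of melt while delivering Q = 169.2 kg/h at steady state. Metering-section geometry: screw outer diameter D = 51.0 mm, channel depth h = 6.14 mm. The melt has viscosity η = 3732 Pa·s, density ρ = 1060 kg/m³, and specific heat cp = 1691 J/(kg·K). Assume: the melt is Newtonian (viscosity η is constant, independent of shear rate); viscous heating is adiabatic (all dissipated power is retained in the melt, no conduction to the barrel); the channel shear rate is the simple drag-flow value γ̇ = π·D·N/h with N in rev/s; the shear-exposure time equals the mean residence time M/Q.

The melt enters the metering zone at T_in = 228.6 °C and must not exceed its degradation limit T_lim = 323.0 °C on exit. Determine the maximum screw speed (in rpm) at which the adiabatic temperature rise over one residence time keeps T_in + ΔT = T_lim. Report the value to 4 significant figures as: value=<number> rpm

value=29.93 rpm

Throughput in SI: Q_s = 169.2 kg/h ÷ 3600 s/h = 0.047 kg/s
t_res = M / Q_s = 12.58 / 0.047 = 267.66 s
Geometry in SI: D = 51.0 mm → 0.051 m, h = 6.14 mm → 0.00614 m
ΔT_a = T_lim − T_in = 323.0 − 228.6 = 94.4 K
Invert ΔT = ηγ̇²t_res/(ρcp) for γ̇: γ̇_max² = ΔT_a ρ cp / (η t_res) = 94.4·1060·1691 / (3732·267.66) = 169.394 s⁻²
γ̇_max = √169.394 = 13.0151 s⁻¹
N_max = γ̇_max h / (πD) = 13.0151·0.00614/(π·0.051) = 0.498766 rev/s → ×60 = 29.926 rpm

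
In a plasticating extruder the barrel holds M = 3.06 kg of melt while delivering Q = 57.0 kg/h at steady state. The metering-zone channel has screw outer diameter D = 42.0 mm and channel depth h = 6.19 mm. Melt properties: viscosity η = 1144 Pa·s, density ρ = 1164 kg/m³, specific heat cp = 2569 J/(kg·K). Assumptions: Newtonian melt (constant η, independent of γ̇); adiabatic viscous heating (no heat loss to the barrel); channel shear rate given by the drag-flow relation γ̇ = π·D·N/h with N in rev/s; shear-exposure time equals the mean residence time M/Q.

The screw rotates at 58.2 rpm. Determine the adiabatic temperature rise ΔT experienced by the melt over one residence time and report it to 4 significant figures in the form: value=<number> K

value=31.61 K

Convert throughput: Q = 57.0 kg/h = 57.0/3600 = 0.0158333 kg/s
Mean residence time: t_res = M/Q_s = 3.06 kg / 0.0158333 kg/s = 193.263 s
Convert to SI: D = 0.042 m, h = 0.00619 m, N = 58.2/60 = 0.97 rev/s
γ̇ = π D N / h = (π)(0.042)(0.97) / 0.00619 = 20.6767 s⁻¹
Adiabatic rise: ΔT = η γ̇² t_res / (ρ cp) = 1144·(20.6767)²·193.263 / (1164·2569) = 31.6096 K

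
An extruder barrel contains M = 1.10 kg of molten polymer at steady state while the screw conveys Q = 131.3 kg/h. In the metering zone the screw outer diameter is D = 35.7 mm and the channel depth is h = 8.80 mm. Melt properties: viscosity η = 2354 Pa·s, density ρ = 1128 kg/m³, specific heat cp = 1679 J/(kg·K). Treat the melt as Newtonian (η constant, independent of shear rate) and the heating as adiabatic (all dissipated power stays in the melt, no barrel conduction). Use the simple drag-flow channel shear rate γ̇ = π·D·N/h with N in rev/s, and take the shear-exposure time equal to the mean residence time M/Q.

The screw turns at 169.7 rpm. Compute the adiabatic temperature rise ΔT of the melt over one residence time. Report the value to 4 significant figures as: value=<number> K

value=48.71 K

Throughput in SI: Q_s = 131.3 kg/h ÷ 3600 s/h = 0.0364722 kg/s
Mean residence time: t_res = M/Q_s = 1.10 kg / 0.0364722 kg/s = 30.1599 s
Geometry in metres: D = 35.7 mm → 0.0357 m, h = 8.80 mm → 0.0088 m; screw speed N = 169.7 rpm = 2.82833 rev/s
Shear rate: γ̇ = πDN/h = π·0.0357·2.82833/0.0088 = 36.0467 s⁻¹
ΔT = η·γ̇²·t_res/(ρ·cp) = [2354 × 36.0467² × 30.1599] / [1128 × 1679] = 48.709 K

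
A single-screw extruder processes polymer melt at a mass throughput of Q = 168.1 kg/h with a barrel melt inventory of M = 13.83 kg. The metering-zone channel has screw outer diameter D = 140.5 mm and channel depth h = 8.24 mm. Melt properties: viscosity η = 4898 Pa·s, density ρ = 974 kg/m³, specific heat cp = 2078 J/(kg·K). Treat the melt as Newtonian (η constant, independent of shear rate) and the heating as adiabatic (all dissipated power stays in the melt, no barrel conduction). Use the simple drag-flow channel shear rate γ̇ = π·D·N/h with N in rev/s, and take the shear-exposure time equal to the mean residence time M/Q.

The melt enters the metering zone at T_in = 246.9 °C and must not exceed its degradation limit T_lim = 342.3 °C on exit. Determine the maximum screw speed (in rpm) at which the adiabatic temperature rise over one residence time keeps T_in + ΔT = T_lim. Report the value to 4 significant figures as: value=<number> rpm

value=12.92 rpm

Q_s = Q / 3600 = 168.1 / 3600 = 0.0466944 kg/s
t_res = M / Q_s = 13.83 / 0.0466944 = 296.181 s
Convert to metres: D = 0.1405 m, h = 0.00824 m
ΔT_a = T_lim − T_in = 342.3 − 246.9 = 95.4 K
γ̇_max² = ΔT_a·ρ·cp / (η·t_res) = [95.4 × 974 × 2078] / [4898 × 296.181] = 133.1 s⁻²
γ̇_max = sqrt(133.1) = 11.5369 s⁻¹
N_max = γ̇_max h / (πD) = 11.5369·0.00824/(π·0.1405) = 0.215372 rev/s → ×60 = 12.9223 rpm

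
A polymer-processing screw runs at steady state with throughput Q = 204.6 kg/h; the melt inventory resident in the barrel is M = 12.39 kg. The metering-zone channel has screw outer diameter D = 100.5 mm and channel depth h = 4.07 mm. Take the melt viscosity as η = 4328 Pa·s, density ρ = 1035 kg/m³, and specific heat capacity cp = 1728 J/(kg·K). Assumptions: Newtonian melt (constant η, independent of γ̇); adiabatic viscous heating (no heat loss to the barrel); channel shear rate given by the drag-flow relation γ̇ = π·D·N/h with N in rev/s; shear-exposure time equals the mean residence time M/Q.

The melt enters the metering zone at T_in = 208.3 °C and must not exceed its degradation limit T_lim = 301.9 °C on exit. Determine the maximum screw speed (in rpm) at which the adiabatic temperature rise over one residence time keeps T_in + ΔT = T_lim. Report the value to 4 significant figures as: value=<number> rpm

Convert throughput: Q = 204.6 kg/h = 204.6/3600 = 0.0568333 kg/s
t_res = M / Q_s = 12.39 ÷ 0.0568333 = 218.006 s
Convert to metres: D = 0.1005 m, h = 0.00407 m
ΔT_a = T_lim − T_in = 301.9 − 208.3 = 93.6 K
γ̇_max² = ΔT_a·ρ·cp/(η·t_res) = 93.6·1035·1728/(4328·218.006) = 177.421 s⁻²
Take the square root: γ̇_max = √(177.421) = 13.3199 s⁻¹
Solve γ̇ = πDN/h for N: N_max = γ̇_max·h/(π·D) = 13.3199 × 0.00407 / (π × 0.1005) = 0.171704 rev/s = 10.3022 rpm

value=10.30 rpm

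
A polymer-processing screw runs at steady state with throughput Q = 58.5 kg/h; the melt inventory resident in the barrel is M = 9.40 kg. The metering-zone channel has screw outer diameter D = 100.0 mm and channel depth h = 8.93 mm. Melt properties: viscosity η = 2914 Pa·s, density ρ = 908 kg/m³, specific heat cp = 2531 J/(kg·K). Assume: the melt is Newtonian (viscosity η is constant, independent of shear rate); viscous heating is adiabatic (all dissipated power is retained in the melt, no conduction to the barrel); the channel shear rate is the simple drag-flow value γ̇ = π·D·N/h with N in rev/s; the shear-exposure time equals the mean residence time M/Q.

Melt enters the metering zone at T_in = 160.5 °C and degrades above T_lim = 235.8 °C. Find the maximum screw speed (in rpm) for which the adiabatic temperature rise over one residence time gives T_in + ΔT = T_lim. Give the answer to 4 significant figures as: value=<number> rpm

Q_s = Q / 3600 = 58.5 / 3600 = 0.01625 kg/s
t_res = M / Q_s = 9.40 ÷ 0.01625 = 578.462 s
Convert to metres: D = 0.1 m, h = 0.00893 m
ΔT_a = T_lim − T_in = 235.8 °C − 160.5 °C = 75.3 K
γ̇_max² = ΔT_a·ρ·cp / (η·t_res) = [75.3 × 908 × 2531] / [2914 × 578.462] = 102.662 s⁻²
Take the square root: γ̇_max = √(102.662) = 10.1322 s⁻¹
N_max = γ̇_max h / (πD) = 10.1322·0.00893/(π·0.1) = 0.288009 rev/s → ×60 = 17.2805 rpm

value=17.28 rpm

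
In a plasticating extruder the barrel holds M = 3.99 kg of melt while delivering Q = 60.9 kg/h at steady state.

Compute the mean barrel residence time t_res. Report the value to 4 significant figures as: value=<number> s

value=235.9 s

Convert throughput: Q = 60.9 kg/h = 60.9/3600 = 0.0169167 kg/s
t_res = M / Q_s = 3.99 / 0.0169167 = 235.862 s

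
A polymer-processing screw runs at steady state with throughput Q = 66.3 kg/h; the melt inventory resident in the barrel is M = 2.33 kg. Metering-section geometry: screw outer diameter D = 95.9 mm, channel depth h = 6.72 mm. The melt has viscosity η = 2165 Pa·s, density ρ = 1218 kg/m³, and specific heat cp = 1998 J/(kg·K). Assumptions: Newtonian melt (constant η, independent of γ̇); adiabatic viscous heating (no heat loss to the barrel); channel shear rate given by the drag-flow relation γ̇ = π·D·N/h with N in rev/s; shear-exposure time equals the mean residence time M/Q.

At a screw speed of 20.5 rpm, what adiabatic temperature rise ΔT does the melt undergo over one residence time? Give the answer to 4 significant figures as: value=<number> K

Throughput in SI: Q_s = 66.3 kg/h ÷ 3600 s/h = 0.0184167 kg/s
t_res = M / Q_s = 2.33 ÷ 0.0184167 = 126.516 s
Geometry in metres: D = 95.9 mm → 0.0959 m, h = 6.72 mm → 0.00672 m; screw speed N = 20.5 rpm = 0.341667 rev/s
γ̇ = π·D·N / h = π · 0.0959 · 0.341667 / 0.00672 = 15.318 s⁻¹
Adiabatic rise: ΔT = η γ̇² t_res / (ρ cp) = 2165·(15.318)²·126.516 / (1218·1998) = 26.4097 K

value=26.41 K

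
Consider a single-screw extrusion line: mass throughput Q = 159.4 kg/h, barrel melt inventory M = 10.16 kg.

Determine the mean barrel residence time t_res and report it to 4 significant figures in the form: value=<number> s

Throughput in SI: Q_s = 159.4 kg/h ÷ 3600 s/h = 0.0442778 kg/s
t_res = M / Q_s = 10.16 ÷ 0.0442778 = 229.46 s

value=229.5 s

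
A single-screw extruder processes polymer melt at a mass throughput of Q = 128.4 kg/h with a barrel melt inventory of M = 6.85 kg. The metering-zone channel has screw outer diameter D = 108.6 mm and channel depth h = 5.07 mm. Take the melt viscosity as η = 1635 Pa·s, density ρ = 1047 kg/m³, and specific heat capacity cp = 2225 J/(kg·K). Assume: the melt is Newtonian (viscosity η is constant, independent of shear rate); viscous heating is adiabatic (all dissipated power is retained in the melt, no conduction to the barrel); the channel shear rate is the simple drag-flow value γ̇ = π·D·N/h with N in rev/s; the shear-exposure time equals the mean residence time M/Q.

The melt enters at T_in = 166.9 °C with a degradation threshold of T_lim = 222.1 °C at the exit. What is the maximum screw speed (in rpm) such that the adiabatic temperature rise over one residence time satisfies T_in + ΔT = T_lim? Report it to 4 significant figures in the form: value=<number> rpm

value=18.04 rpm

Convert throughput: Q = 128.4 kg/h = 128.4/3600 = 0.0356667 kg/s
Mean residence time: t_res = M/Q_s = 6.85 kg / 0.0356667 kg/s = 192.056 s
Convert to metres: D = 0.1086 m, h = 0.00507 m
Allowable rise: ΔT_a = T_lim − T_in = 222.1 − 166.9 = 55.2 K
γ̇_max² = ΔT_a·ρ·cp / (η·t_res) = [55.2 × 1047 × 2225] / [1635 × 192.056] = 409.515 s⁻²
γ̇_max = √409.515 = 20.2365 s⁻¹
N_max = γ̇_max·h / (π·D) = 20.2365 · 0.00507 / (π · 0.1086) = 0.300721 rev/s = 18.0432 rpm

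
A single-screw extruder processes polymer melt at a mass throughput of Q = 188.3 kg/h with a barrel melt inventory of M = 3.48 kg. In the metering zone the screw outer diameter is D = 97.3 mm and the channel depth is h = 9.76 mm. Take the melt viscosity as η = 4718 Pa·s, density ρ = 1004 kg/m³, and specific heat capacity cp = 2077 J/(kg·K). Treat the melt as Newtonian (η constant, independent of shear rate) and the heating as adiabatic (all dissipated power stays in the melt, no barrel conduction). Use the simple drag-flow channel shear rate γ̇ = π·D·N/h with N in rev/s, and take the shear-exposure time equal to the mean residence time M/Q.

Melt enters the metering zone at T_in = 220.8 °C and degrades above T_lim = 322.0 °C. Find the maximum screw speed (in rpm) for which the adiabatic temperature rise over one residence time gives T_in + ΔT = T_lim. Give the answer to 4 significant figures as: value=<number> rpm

value=49.67 rpm

Throughput in SI: Q_s = 188.3 kg/h ÷ 3600 s/h = 0.0523056 kg/s
t_res = M / Q_s = 3.48 / 0.0523056 = 66.5321 s
Convert to metres: D = 0.0973 m, h = 0.00976 m
Allowable rise: ΔT_a = T_lim − T_in = 322.0 − 220.8 = 101.2 K
γ̇_max² = ΔT_a·ρ·cp/(η·t_res) = 101.2·1004·2077/(4718·66.5321) = 672.297 s⁻²
Take the square root: γ̇_max = √(672.297) = 25.9287 s⁻¹
N_max = γ̇_max h / (πD) = 25.9287·0.00976/(π·0.0973) = 0.827881 rev/s → ×60 = 49.6728 rpm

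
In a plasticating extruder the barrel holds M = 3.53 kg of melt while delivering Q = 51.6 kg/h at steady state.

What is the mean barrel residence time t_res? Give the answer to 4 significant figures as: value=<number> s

Q_s = Q / 3600 = 51.6 / 3600 = 0.0143333 kg/s
Mean residence time: t_res = M/Q_s = 3.53 kg / 0.0143333 kg/s = 246.279 s

value=246.3 s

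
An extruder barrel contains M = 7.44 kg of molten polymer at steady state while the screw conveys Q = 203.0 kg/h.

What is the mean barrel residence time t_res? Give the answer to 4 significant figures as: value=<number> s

Q_s = Q / 3600 = 203.0 / 3600 = 0.0563889 kg/s
t_res = M / Q_s = 7.44 ÷ 0.0563889 = 131.941 s

value=131.9 s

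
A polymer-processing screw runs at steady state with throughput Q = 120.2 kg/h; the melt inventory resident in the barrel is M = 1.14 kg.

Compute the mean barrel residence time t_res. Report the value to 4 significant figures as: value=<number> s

value=34.14 s

Throughput in SI: Q_s = 120.2 kg/h ÷ 3600 s/h = 0.0333889 kg/s
Mean residence time: t_res = M/Q_s = 1.14 kg / 0.0333889 kg/s = 34.1431 s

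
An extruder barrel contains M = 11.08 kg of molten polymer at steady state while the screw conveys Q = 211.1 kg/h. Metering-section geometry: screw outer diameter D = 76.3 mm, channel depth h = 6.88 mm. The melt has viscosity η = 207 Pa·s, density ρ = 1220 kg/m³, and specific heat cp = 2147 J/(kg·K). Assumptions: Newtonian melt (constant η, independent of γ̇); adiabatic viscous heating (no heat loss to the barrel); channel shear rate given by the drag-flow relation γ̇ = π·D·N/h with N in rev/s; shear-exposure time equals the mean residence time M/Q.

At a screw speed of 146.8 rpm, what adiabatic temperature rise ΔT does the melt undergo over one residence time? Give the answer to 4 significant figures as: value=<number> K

value=108.5 K

Q_s = Q / 3600 = 211.1 / 3600 = 0.0586389 kg/s
t_res = M / Q_s = 11.08 ÷ 0.0586389 = 188.953 s
Convert to SI: D = 0.0763 m, h = 0.00688 m, N = 146.8/60 = 2.44667 rev/s
γ̇ = π D N / h = (π)(0.0763)(2.44667) / 0.00688 = 85.2434 s⁻¹
Adiabatic rise: ΔT = η γ̇² t_res / (ρ cp) = 207·(85.2434)²·188.953 / (1220·2147) = 108.506 K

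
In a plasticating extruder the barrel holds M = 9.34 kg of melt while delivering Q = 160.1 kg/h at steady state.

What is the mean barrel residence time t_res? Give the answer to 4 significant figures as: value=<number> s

Q_s = Q / 3600 = 160.1 / 3600 = 0.0444722 kg/s
t_res = M / Q_s = 9.34 / 0.0444722 = 210.019 s

value=210.0 s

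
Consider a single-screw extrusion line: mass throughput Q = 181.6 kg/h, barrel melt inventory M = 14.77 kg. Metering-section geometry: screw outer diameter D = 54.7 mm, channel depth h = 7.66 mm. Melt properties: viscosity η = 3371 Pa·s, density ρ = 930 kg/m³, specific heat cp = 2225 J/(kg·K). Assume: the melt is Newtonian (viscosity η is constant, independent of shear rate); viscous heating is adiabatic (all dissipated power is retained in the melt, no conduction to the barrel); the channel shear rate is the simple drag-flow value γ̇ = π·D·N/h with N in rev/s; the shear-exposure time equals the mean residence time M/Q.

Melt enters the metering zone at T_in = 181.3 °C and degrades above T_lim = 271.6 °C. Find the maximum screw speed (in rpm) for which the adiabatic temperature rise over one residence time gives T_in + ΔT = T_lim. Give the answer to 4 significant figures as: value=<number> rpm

Throughput in SI: Q_s = 181.6 kg/h ÷ 3600 s/h = 0.0504444 kg/s
t_res = M / Q_s = 14.77 ÷ 0.0504444 = 292.797 s
D = 54.7 mm = 0.0547 m;  h = 7.66 mm = 0.00766 m
Allowable rise: ΔT_a = T_lim − T_in = 271.6 − 181.3 = 90.3 K
γ̇_max² = ΔT_a·ρ·cp / (η·t_res) = [90.3 × 930 × 2225] / [3371 × 292.797] = 189.311 s⁻²
Take the square root: γ̇_max = √(189.311) = 13.759 s⁻¹
N_max = γ̇_max·h / (π·D) = 13.759 · 0.00766 / (π · 0.0547) = 0.613308 rev/s = 36.7985 rpm

value=36.80 rpm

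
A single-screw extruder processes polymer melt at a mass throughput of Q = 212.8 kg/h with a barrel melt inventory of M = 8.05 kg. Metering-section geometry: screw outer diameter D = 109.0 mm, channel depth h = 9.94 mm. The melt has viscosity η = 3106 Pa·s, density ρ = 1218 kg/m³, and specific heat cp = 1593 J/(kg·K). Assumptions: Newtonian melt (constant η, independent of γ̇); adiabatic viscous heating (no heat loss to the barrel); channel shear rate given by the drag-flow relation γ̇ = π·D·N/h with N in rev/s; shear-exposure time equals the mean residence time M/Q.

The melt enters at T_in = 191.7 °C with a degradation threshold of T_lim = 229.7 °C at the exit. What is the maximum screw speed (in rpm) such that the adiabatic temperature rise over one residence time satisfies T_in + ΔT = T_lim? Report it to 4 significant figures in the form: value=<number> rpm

value=22.99 rpm

Q_s = Q / 3600 = 212.8 / 3600 = 0.0591111 kg/s
t_res = M / Q_s = 8.05 / 0.0591111 = 136.184 s
Convert to metres: D = 0.109 m, h = 0.00994 m
Allowable rise: ΔT_a = T_lim − T_in = 229.7 − 191.7 = 38 K
Invert ΔT = ηγ̇²t_res/(ρcp) for γ̇: γ̇_max² = ΔT_a ρ cp / (η t_res) = 38·1218·1593 / (3106·136.184) = 174.308 s⁻²
Take the square root: γ̇_max = √(174.308) = 13.2026 s⁻¹
Solve γ̇ = πDN/h for N: N_max = γ̇_max·h/(π·D) = 13.2026 × 0.00994 / (π × 0.109) = 0.383239 rev/s = 22.9943 rpm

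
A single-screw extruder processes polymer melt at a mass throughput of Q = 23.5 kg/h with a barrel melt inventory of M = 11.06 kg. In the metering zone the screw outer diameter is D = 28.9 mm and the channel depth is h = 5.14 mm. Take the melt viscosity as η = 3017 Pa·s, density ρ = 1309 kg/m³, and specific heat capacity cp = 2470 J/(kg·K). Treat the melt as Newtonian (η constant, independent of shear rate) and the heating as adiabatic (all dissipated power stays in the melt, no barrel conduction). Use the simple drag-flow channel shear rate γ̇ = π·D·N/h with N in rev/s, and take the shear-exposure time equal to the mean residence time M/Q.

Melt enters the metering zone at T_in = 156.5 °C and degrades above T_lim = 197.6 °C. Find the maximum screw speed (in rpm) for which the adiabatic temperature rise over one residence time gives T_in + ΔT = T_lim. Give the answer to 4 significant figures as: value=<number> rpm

value=17.32 rpm

Convert throughput: Q = 23.5 kg/h = 23.5/3600 = 0.00652778 kg/s
Mean residence time: t_res = M/Q_s = 11.06 kg / 0.00652778 kg/s = 1694.3 s
D = 28.9 mm = 0.0289 m;  h = 5.14 mm = 0.00514 m
Allowable rise: ΔT_a = T_lim − T_in = 197.6 − 156.5 = 41.1 K
γ̇_max² = ΔT_a·ρ·cp / (η·t_res) = [41.1 × 1309 × 2470] / [3017 × 1694.3] = 25.9964 s⁻²
γ̇_max = √25.9964 = 5.09867 s⁻¹
N_max = γ̇_max h / (πD) = 5.09867·0.00514/(π·0.0289) = 0.28865 rev/s → ×60 = 17.319 rpm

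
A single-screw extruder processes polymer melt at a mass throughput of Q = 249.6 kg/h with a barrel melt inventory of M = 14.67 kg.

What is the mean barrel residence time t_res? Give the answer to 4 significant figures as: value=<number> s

Throughput in SI: Q_s = 249.6 kg/h ÷ 3600 s/h = 0.0693333 kg/s
t_res = M / Q_s = 14.67 ÷ 0.0693333 = 211.587 s

value=211.6 s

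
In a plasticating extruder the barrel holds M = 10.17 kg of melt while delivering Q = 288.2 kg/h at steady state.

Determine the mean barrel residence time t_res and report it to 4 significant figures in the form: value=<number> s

Q_s = Q / 3600 = 288.2 / 3600 = 0.0800556 kg/s
Mean residence time: t_res = M/Q_s = 10.17 kg / 0.0800556 kg/s = 127.037 s

value=127.0 s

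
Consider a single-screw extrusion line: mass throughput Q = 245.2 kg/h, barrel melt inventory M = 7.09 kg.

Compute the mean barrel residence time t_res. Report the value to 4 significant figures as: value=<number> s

value=104.1 s

Throughput in SI: Q_s = 245.2 kg/h ÷ 3600 s/h = 0.0681111 kg/s
t_res = M / Q_s = 7.09 / 0.0681111 = 104.095 s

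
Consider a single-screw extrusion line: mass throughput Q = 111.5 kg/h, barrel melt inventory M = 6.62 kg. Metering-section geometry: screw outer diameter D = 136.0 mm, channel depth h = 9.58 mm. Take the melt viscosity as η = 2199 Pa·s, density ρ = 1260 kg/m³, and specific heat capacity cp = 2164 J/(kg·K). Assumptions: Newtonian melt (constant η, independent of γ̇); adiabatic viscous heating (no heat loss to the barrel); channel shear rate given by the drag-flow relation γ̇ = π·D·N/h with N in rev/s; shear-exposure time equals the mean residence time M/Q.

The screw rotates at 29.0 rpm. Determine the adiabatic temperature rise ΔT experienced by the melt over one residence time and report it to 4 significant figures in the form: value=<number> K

Throughput in SI: Q_s = 111.5 kg/h ÷ 3600 s/h = 0.0309722 kg/s
t_res = M / Q_s = 6.62 ÷ 0.0309722 = 213.74 s
Convert to SI: D = 0.136 m, h = 0.00958 m, N = 29.0/60 = 0.483333 rev/s
γ̇ = π D N / h = (π)(0.136)(0.483333) / 0.00958 = 21.5561 s⁻¹
ΔT = η·γ̇²·t_res/(ρ·cp) = [2199 × 21.5561² × 213.74] / [1260 × 2164] = 80.0983 K

value=80.10 K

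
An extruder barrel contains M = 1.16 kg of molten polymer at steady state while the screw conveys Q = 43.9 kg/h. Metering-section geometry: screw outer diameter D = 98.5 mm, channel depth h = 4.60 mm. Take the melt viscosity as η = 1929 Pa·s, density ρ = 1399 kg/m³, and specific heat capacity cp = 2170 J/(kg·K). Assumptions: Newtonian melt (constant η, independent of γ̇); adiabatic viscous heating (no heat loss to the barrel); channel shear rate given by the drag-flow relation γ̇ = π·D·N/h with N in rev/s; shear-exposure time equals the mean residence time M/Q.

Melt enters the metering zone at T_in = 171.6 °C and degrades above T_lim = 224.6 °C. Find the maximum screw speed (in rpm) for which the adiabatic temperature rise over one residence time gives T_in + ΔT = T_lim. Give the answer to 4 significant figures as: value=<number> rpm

value=26.41 rpm

Throughput in SI: Q_s = 43.9 kg/h ÷ 3600 s/h = 0.0121944 kg/s
t_res = M / Q_s = 1.16 / 0.0121944 = 95.1253 s
Convert to metres: D = 0.0985 m, h = 0.0046 m
ΔT_a = T_lim − T_in = 224.6 − 171.6 = 53 K
Invert ΔT = ηγ̇²t_res/(ρcp) for γ̇: γ̇_max² = ΔT_a ρ cp / (η t_res) = 53·1399·2170 / (1929·95.1253) = 876.85 s⁻²
γ̇_max = √876.85 = 29.6116 s⁻¹
Solve γ̇ = πDN/h for N: N_max = γ̇_max·h/(π·D) = 29.6116 × 0.0046 / (π × 0.0985) = 0.440184 rev/s = 26.411 rpm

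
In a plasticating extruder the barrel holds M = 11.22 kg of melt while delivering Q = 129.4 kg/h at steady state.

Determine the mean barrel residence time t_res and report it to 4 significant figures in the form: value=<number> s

Q_s = Q / 3600 = 129.4 / 3600 = 0.0359444 kg/s
t_res = M / Q_s = 11.22 ÷ 0.0359444 = 312.148 s

value=312.1 s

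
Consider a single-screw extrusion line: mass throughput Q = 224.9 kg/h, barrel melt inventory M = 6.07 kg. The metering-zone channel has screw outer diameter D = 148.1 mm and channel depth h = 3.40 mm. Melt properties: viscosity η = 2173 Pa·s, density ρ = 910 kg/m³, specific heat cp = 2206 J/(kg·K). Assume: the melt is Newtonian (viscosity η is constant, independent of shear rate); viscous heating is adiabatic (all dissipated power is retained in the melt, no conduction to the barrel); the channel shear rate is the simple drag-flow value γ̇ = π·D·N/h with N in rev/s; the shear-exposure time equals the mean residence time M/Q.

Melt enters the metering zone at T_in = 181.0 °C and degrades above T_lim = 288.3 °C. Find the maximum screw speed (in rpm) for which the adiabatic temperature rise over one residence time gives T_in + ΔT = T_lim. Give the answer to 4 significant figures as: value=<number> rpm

Convert throughput: Q = 224.9 kg/h = 224.9/3600 = 0.0624722 kg/s
t_res = M / Q_s = 6.07 / 0.0624722 = 97.1632 s
Geometry in SI: D = 148.1 mm → 0.1481 m, h = 3.40 mm → 0.0034 m
ΔT_a = T_lim − T_in = 288.3 °C − 181.0 °C = 107.3 K
Invert ΔT = ηγ̇²t_res/(ρcp) for γ̇: γ̇_max² = ΔT_a ρ cp / (η t_res) = 107.3·910·2206 / (2173·97.1632) = 1020.2 s⁻²
γ̇_max = sqrt(1020.2) = 31.9406 s⁻¹
N_max = γ̇_max·h / (π·D) = 31.9406 · 0.0034 / (π · 0.1481) = 0.233408 rev/s = 14.0045 rpm

value=14.00 rpm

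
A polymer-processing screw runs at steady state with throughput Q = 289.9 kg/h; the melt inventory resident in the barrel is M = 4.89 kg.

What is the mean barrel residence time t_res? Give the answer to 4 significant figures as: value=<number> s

value=60.72 s

Q_s = Q / 3600 = 289.9 / 3600 = 0.0805278 kg/s
Mean residence time: t_res = M/Q_s = 4.89 kg / 0.0805278 kg/s = 60.7244 s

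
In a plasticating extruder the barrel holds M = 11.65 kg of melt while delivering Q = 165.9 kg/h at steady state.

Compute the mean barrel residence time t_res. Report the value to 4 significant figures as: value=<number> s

Throughput in SI: Q_s = 165.9 kg/h ÷ 3600 s/h = 0.0460833 kg/s
Mean residence time: t_res = M/Q_s = 11.65 kg / 0.0460833 kg/s = 252.803 s

value=252.8 s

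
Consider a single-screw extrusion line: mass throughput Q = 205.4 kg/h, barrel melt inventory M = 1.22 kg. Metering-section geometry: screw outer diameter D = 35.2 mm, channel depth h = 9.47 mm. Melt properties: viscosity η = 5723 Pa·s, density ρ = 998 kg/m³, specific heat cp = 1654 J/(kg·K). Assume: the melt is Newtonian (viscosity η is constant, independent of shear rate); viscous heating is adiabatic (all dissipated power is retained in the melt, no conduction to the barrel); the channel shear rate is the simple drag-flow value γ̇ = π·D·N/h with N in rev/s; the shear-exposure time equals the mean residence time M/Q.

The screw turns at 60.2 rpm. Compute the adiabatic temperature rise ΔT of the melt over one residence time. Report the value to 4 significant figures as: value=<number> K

value=10.18 K

Throughput in SI: Q_s = 205.4 kg/h ÷ 3600 s/h = 0.0570556 kg/s
t_res = M / Q_s = 1.22 / 0.0570556 = 21.3827 s
Geometry in metres: D = 35.2 mm → 0.0352 m, h = 9.47 mm → 0.00947 m; screw speed N = 60.2 rpm = 1.00333 rev/s
Shear rate: γ̇ = πDN/h = π·0.0352·1.00333/0.00947 = 11.7162 s⁻¹
ΔT = η·γ̇²·t_res / (ρ·cp) = 5723 · (11.7162)² · 21.3827 / (998 · 1654) = 10.1764 K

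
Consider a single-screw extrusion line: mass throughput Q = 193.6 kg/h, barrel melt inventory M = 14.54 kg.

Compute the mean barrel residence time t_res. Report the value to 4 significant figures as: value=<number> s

Convert throughput: Q = 193.6 kg/h = 193.6/3600 = 0.0537778 kg/s
Mean residence time: t_res = M/Q_s = 14.54 kg / 0.0537778 kg/s = 270.372 s

value=270.4 s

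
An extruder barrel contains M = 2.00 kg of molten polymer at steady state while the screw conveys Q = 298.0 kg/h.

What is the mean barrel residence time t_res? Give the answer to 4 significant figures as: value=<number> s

Q_s = Q / 3600 = 298.0 / 3600 = 0.0827778 kg/s
t_res = M / Q_s = 2.00 ÷ 0.0827778 = 24.1611 s

value=24.16 s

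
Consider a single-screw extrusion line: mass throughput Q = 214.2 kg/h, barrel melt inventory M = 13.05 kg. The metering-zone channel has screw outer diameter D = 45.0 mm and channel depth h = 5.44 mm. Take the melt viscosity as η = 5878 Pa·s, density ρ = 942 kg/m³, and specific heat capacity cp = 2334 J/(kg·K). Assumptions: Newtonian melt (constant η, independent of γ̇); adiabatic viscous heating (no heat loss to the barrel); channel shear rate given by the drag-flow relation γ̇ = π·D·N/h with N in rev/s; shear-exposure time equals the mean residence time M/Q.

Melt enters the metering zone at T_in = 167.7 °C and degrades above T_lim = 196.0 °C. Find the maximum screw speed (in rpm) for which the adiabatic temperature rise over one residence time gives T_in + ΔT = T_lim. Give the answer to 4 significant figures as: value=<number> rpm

value=16.04 rpm

Throughput in SI: Q_s = 214.2 kg/h ÷ 3600 s/h = 0.0595 kg/s
Mean residence time: t_res = M/Q_s = 13.05 kg / 0.0595 kg/s = 219.328 s
Convert to metres: D = 0.045 m, h = 0.00544 m
ΔT_a = T_lim − T_in = 196.0 − 167.7 = 28.3 K
Invert ΔT = ηγ̇²t_res/(ρcp) for γ̇: γ̇_max² = ΔT_a ρ cp / (η t_res) = 28.3·942·2334 / (5878·219.328) = 48.2631 s⁻²
γ̇_max = sqrt(48.2631) = 6.94716 s⁻¹
Solve γ̇ = πDN/h for N: N_max = γ̇_max·h/(π·D) = 6.94716 × 0.00544 / (π × 0.045) = 0.267328 rev/s = 16.0397 rpm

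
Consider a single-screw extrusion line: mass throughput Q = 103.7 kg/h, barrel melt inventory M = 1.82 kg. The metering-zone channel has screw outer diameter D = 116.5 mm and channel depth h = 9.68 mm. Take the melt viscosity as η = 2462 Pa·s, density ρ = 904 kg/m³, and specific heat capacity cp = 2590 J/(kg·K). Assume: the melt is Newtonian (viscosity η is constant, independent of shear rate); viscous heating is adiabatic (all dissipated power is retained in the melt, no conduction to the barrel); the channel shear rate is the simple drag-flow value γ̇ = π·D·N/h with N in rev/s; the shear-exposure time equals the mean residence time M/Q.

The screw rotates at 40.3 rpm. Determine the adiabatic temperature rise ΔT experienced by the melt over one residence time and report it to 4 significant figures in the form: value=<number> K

Convert throughput: Q = 103.7 kg/h = 103.7/3600 = 0.0288056 kg/s
Mean residence time: t_res = M/Q_s = 1.82 kg / 0.0288056 kg/s = 63.1823 s
Geometry in metres: D = 116.5 mm → 0.1165 m, h = 9.68 mm → 0.00968 m; screw speed N = 40.3 rpm = 0.671667 rev/s
Shear rate: γ̇ = πDN/h = π·0.1165·0.671667/0.00968 = 25.3954 s⁻¹
ΔT = η·γ̇²·t_res / (ρ·cp) = 2462 · (25.3954)² · 63.1823 / (904 · 2590) = 42.8473 K

value=42.85 K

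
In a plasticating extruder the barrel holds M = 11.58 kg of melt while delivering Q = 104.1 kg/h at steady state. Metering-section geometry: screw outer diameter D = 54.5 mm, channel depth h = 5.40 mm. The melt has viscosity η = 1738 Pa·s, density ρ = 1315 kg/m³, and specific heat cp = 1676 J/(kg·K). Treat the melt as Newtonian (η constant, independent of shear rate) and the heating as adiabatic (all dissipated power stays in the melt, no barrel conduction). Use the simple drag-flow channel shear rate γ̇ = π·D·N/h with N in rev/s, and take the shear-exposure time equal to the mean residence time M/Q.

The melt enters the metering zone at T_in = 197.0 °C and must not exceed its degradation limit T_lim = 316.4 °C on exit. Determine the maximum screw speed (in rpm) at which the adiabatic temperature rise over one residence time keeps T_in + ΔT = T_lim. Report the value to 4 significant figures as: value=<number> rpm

Convert throughput: Q = 104.1 kg/h = 104.1/3600 = 0.0289167 kg/s
t_res = M / Q_s = 11.58 / 0.0289167 = 400.461 s
D = 54.5 mm = 0.0545 m;  h = 5.40 mm = 0.0054 m
Allowable rise: ΔT_a = T_lim − T_in = 316.4 − 197.0 = 119.4 K
γ̇_max² = ΔT_a·ρ·cp / (η·t_res) = [119.4 × 1315 × 1676] / [1738 × 400.461] = 378.089 s⁻²
Take the square root: γ̇_max = √(378.089) = 19.4445 s⁻¹
Solve γ̇ = πDN/h for N: N_max = γ̇_max·h/(π·D) = 19.4445 × 0.0054 / (π × 0.0545) = 0.61326 rev/s = 36.7956 rpm

value=36.80 rpm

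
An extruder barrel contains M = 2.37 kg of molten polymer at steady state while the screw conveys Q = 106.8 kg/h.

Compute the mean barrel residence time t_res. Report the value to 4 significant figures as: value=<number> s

value=79.89 s

Q_s = Q / 3600 = 106.8 / 3600 = 0.0296667 kg/s
t_res = M / Q_s = 2.37 ÷ 0.0296667 = 79.8876 s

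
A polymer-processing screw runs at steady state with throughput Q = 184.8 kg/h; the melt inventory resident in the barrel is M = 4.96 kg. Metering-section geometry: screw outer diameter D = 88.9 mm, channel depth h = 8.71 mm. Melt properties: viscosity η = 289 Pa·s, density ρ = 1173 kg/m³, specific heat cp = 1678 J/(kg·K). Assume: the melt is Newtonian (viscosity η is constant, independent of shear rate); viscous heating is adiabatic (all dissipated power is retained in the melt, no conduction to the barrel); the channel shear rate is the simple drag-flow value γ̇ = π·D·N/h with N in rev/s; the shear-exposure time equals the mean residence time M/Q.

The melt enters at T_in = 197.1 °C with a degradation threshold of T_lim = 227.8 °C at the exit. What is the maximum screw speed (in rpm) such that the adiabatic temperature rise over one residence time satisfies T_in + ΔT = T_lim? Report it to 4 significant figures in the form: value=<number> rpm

Convert throughput: Q = 184.8 kg/h = 184.8/3600 = 0.0513333 kg/s
t_res = M / Q_s = 4.96 / 0.0513333 = 96.6234 s
D = 88.9 mm = 0.0889 m;  h = 8.71 mm = 0.00871 m
ΔT_a = T_lim − T_in = 227.8 °C − 197.1 °C = 30.7 K
γ̇_max² = ΔT_a·ρ·cp/(η·t_res) = 30.7·1173·1678/(289·96.6234) = 2163.96 s⁻²
γ̇_max = sqrt(2163.96) = 46.5183 s⁻¹
N_max = γ̇_max h / (πD) = 46.5183·0.00871/(π·0.0889) = 1.45074 rev/s → ×60 = 87.0446 rpm

value=87.04 rpm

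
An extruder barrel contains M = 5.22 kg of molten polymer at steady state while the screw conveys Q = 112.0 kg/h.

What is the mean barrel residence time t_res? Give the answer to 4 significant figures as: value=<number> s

Q_s = Q / 3600 = 112.0 / 3600 = 0.0311111 kg/s
t_res = M / Q_s = 5.22 ÷ 0.0311111 = 167.786 s

value=167.8 s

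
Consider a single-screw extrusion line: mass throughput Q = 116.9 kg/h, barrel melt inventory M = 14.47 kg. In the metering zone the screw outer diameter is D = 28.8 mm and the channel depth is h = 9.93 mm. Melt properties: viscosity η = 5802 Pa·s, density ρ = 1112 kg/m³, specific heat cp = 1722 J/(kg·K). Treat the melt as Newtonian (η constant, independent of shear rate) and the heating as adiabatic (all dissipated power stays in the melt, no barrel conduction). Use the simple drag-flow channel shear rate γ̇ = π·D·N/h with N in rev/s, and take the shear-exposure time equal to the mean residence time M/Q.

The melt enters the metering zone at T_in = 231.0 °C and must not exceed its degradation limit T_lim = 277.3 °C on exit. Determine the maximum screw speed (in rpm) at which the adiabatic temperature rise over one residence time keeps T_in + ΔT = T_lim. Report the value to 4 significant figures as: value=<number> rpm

Q_s = Q / 3600 = 116.9 / 3600 = 0.0324722 kg/s
t_res = M / Q_s = 14.47 ÷ 0.0324722 = 445.612 s
D = 28.8 mm = 0.0288 m;  h = 9.93 mm = 0.00993 m
Allowable rise: ΔT_a = T_lim − T_in = 277.3 − 231.0 = 46.3 K
γ̇_max² = ΔT_a·ρ·cp / (η·t_res) = [46.3 × 1112 × 1722] / [5802 × 445.612] = 34.2914 s⁻²
γ̇_max = √34.2914 = 5.85588 s⁻¹
N_max = γ̇_max h / (πD) = 5.85588·0.00993/(π·0.0288) = 0.642687 rev/s → ×60 = 38.5612 rpm

value=38.56 rpm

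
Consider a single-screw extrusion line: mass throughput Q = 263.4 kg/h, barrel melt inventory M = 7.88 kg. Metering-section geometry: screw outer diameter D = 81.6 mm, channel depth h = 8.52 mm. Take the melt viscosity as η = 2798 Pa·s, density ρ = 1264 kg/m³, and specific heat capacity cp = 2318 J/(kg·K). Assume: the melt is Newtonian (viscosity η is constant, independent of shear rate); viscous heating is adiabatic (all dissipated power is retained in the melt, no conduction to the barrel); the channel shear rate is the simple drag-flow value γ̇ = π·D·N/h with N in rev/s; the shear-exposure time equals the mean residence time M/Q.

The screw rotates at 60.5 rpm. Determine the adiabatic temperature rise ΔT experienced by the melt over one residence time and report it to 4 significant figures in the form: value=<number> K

value=94.67 K

Q_s = Q / 3600 = 263.4 / 3600 = 0.0731667 kg/s
t_res = M / Q_s = 7.88 / 0.0731667 = 107.699 s
Geometry in metres: D = 81.6 mm → 0.0816 m, h = 8.52 mm → 0.00852 m; screw speed N = 60.5 rpm = 1.00833 rev/s
γ̇ = π D N / h = (π)(0.0816)(1.00833) / 0.00852 = 30.3392 s⁻¹
ΔT = η·γ̇²·t_res / (ρ·cp) = 2798 · (30.3392)² · 107.699 / (1264 · 2318) = 94.6693 K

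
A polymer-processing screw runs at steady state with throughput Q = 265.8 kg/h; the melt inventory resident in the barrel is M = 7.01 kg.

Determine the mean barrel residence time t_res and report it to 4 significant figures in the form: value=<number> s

value=94.94 s

Throughput in SI: Q_s = 265.8 kg/h ÷ 3600 s/h = 0.0738333 kg/s
t_res = M / Q_s = 7.01 / 0.0738333 = 94.9436 s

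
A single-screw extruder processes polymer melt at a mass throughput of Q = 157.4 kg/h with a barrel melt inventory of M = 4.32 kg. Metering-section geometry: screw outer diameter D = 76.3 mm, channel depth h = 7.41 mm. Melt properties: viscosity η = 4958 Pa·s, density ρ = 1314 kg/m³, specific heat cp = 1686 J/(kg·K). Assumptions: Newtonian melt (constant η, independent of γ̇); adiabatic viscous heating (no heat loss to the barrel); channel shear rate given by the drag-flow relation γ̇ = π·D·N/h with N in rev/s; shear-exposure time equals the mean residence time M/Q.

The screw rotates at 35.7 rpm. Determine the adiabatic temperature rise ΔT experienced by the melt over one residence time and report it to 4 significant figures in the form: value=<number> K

Q_s = Q / 3600 = 157.4 / 3600 = 0.0437222 kg/s
t_res = M / Q_s = 4.32 / 0.0437222 = 98.8056 s
Geometry in metres: D = 76.3 mm → 0.0763 m, h = 7.41 mm → 0.00741 m; screw speed N = 35.7 rpm = 0.595 rev/s
γ̇ = π D N / h = (π)(0.0763)(0.595) / 0.00741 = 19.2474 s⁻¹
ΔT = η·γ̇²·t_res/(ρ·cp) = [4958 × 19.2474² × 98.8056] / [1314 × 1686] = 81.9184 K

value=81.92 K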